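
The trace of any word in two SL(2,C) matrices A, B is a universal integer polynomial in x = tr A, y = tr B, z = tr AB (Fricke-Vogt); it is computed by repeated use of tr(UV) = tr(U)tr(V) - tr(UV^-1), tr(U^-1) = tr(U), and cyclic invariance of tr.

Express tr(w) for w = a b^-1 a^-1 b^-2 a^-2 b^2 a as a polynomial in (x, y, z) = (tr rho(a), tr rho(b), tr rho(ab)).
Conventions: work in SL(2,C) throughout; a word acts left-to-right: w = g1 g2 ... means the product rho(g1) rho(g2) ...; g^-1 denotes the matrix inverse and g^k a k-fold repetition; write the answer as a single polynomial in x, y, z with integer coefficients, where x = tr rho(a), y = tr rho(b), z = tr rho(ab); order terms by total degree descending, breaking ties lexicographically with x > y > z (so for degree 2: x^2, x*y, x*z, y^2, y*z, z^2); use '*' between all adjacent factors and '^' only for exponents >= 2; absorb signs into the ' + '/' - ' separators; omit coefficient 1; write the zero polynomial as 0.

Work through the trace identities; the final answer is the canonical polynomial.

use: trace(a^2) = trace(a) trace(a) - trace(1)  (reduce the a square) = x^2 - 2
use: trace(a^2 b) = trace(a) trace(b a) - trace(b)  (reduce the a square) = x*z - y
trace(b^2 a^2) = trace(b) trace(a^2 b) - trace(a^2)  (reduce the b square) = x*y*z - x^2 - y^2 + 2
trace(b^2 a) = trace(b) trace(a b) - trace(a)  (reduce the b square) = y*z - x
apply: trace(a b^2 a^2) = trace(a) trace(b^2 a^2) - trace(b^2 a)  (reduce the a square) = x^2*y*z - x^3 - x*y^2 - y*z + 3*x
use: trace(a b a b) = trace(a b) trace(a b) - trace(1)  (split on a) = z^2 - 2
apply: trace(b a b^2 a) = trace(b) trace(a b a b) - trace(a b a)  (reduce the b square) = y*z^2 - x*z - y
apply: trace(b a b^2) = trace(b) trace(b a b) - trace(b a)  (reduce the b square) = y^2*z - x*y - z
apply: trace(a b^2 a^2 b) = trace(a) trace(b a b^2 a) - trace(b a b^2)  (reduce the a square) = x*y*z^2 - x^2*z - y^2*z + z
trace(b^-1 a b^2 a^2) = trace(a b^2 a^2) trace(b) - trace(a b^2 a^2 b)  (eliminate b^-1) = x^2*y^2*z - x^3*y - x*y^3 - x*y*z^2 + x^2*z + 3*x*y - z
apply: trace(b^2 a^2 b^-2 a) = trace(b^-1 a b^2 a^2) trace(b) - trace(b^-1 a b^2 a^2 b)  (eliminate b^-1) = x^2*y^3*z - x^3*y^2 - x*y^4 - x*y^2*z^2 + x^3 + 4*x*y^2 - 3*x
trace(b^-1 a^-1 b^2 a^2 b^-1) = trace(b^2 a^2 b^-2) trace(a) - trace(b^2 a^2 b^-2 a)  (eliminate a^-1) = -x^2*y^3*z + x^3*y^2 + x*y^4 + x*y^2*z^2 - 4*x*y^2 + x
trace(b^-1 a^-1 b^2 a^2) = trace(b^2 a^2 b^-1) trace(a) - trace(b^2 a^2 b^-1 a)  (eliminate a^-1) = -x^2*y^2*z + x^3*y + x*y^3 + x*y*z^2 - 4*x*y + z
apply: trace(b^-2 a^-1 b^2 a^2 b^-1) = trace(b^-1 a^-1 b^2 a^2 b^-1) trace(b) - trace(b^-1 a^-1 b^2 a^2)  (eliminate b^-1) = -x^2*y^4*z + x^3*y^3 + x*y^5 + x*y^3*z^2 + x^2*y^2*z - x^3*y - 5*x*y^3 - x*y*z^2 + 5*x*y - z
use: trace(b a^3) = trace(a) trace(b a^2) - trace(b a)  (reduce the a square) = x^2*z - x*y - z
use: trace(a b^2 a^3) = trace(a) trace(a^2 b^2 a) - trace(a^2 b^2)  (reduce the a square) = x^3*y*z - x^4 - x^2*y^2 - 2*x*y*z + 4*x^2 + y^2 - 2
use: trace(a b^2 a^3 b) = trace(a) trace(a b a b^2 a) - trace(a b a b^2)  (reduce the a square) = x^2*y*z^2 - x^3*z - x*y^2*z - y*z^2 + 2*x*z + y
trace(b^2 a^3 b^-1 a) = trace(a b^2 a^3) trace(b) - trace(a b^2 a^3 b)  (eliminate b^-1) = x^3*y^2*z - x^4*y - x^2*y^3 - x^2*y*z^2 + x^3*z - x*y^2*z + 4*x^2*y + y^3 + y*z^2 - 2*x*z - 3*y
trace(b^-1 a^-1 b^2 a^3) = trace(b^2 a^3 b^-1) trace(a) - trace(b^2 a^3 b^-1 a)  (eliminate a^-1) = -x^3*y^2*z + x^4*y + x^2*y^3 + x^2*y*z^2 + x*y^2*z - 5*x^2*y - y^3 - y*z^2 + x*z + 3*y
apply: trace(a b^-2 a^-1 b^2 a^2) = trace(b^-1 a^-1 b^2 a^3) trace(b) - trace(b^-1 a^-1 b^2 a^3 b)  (eliminate b^-1) = -x^3*y^3*z + x^4*y^2 + x^2*y^4 + x^2*y^2*z^2 + x*y^3*z - 5*x^2*y^2 - y^4 - y^2*z^2 + x^2 + 4*y^2 - 2
use: trace(b^2) = trace(b) trace(b) - trace(1)  (reduce the b square) = y^2 - 2
trace(b^3) = trace(b) trace(b^2) - trace(b)  (reduce the b square) = y^3 - 3*y
trace(b^2 a^2 b) = trace(a) trace(b^3 a) - trace(b^3)  (reduce the a square) = x*y^2*z - x^2*y - y^3 - x*z + 3*y
trace(a b^2 a^2 b a) = trace(a) trace(b^2 a^2 b a) - trace(b^2 a^2 b)  (reduce the a square) = x^2*y*z^2 - x^3*z - 2*x*y^2*z + x^2*y + y^3 + 2*x*z - 3*y
trace(b a b a b a) = trace(a b a b) trace(a b) - trace(b a)  (split on a) = z^3 - 3*z
use: trace(a^2 b a b a b) = trace(a) trace(b a b a b a) - trace(b a b a b)  (reduce the a square) = x*z^3 - y*z^2 - 2*x*z + y
use: trace(b a b a^2) = trace(a) trace(b a b a) - trace(b a b)  (reduce the a square) = x*z^2 - y*z - x
apply: trace(a^2 b a b a) = trace(a) trace(b a b a^2) - trace(b a b a)  (reduce the a square) = x^2*z^2 - x*y*z - x^2 - z^2 + 2
apply: trace(a b^2 a^2 b a b) = trace(b) trace(a^2 b a b a b) - trace(a^2 b a b a)  (reduce the b square) = x*y*z^3 - x^2*z^2 - y^2*z^2 - x*y*z + x^2 + y^2 + z^2 - 2
use: trace(b^-1 a b^2 a^2 b a) = trace(a b^2 a^2 b a) trace(b) - trace(a b^2 a^2 b a b)  (eliminate b^-1) = x^2*y^2*z^2 - x^3*y*z - 2*x*y^3*z - x*y*z^3 + x^2*y^2 + x^2*z^2 + y^4 + y^2*z^2 + 3*x*y*z - x^2 - 4*y^2 - z^2 + 2
trace(b^2 a^2 b a b^-2 a) = trace(b^-1 a b^2 a^2 b a) trace(b) - trace(b^-1 a b^2 a^2 b a b)  (eliminate b^-1) = x^2*y^3*z^2 - x^3*y^2*z - 2*x*y^4*z - x*y^2*z^3 + x^2*y^3 + y^5 + y^3*z^2 + x^3*z + 5*x*y^2*z - 2*x^2*y - 5*y^3 - y*z^2 - 2*x*z + 5*y
use: trace(a b^-2 a^-1 b^2 a^2 b) = trace(b^2 a^2 b a b^-2) trace(a) - trace(b^2 a^2 b a b^-2 a)  (eliminate a^-1) = -x^2*y^3*z^2 + x^3*y^2*z + 2*x*y^4*z + x*y^2*z^3 - x^2*y^3 - y^5 - y^3*z^2 - 5*x*y^2*z + x^2*y + 5*y^3 + y*z^2 + x*z - 5*y
trace(b^-2 a^-1 b^2 a^2 b^-1 a) = trace(a b^-2 a^-1 b^2 a^2) trace(b) - trace(a b^-2 a^-1 b^2 a^2 b)  (eliminate b^-1) = -x^3*y^4*z + x^4*y^3 + x^2*y^5 + 2*x^2*y^3*z^2 - x^3*y^2*z - x*y^4*z - x*y^2*z^3 - 4*x^2*y^3 + 5*x*y^2*z - y^3 - y*z^2 - x*z + 3*y
trace(a^-1 b^2 a^2 b^-1 a^-1 b^-2) = trace(b^-2 a^-1 b^2 a^2 b^-1) trace(a) - trace(b^-2 a^-1 b^2 a^2 b^-1 a)  (eliminate a^-1) = -x^2*y^3*z^2 + 2*x^3*y^2*z + x*y^4*z + x*y^2*z^3 - x^4*y - x^2*y^3 - x^2*y*z^2 - 5*x*y^2*z + 5*x^2*y + y^3 + y*z^2 - 3*y
trace(a b^-1) = trace(a) trace(b) - trace(a b)  (eliminate b^-1) = x*y - z
apply: trace(a b^-1 a^-1 b^-2 a^-2 b^2 a) = trace(a^-1 b^2 a^2 b^-1 a^-1 b^-2) trace(a) - trace(a^-1 b^2 a^2 b^-1 a^-1 b^-2 a)  (eliminate a^-1) = -x^3*y^3*z^2 + 2*x^4*y^2*z + x^2*y^4*z + x^2*y^2*z^3 - x^5*y - x^3*y^3 - x^3*y*z^2 - 5*x^2*y^2*z + 5*x^3*y + x*y^3 + x*y*z^2 - 4*x*y + z

-x^3*y^3*z^2 + 2*x^4*y^2*z + x^2*y^4*z + x^2*y^2*z^3 - x^5*y - x^3*y^3 - x^3*y*z^2 - 5*x^2*y^2*z + 5*x^3*y + x*y^3 + x*y*z^2 - 4*x*y + z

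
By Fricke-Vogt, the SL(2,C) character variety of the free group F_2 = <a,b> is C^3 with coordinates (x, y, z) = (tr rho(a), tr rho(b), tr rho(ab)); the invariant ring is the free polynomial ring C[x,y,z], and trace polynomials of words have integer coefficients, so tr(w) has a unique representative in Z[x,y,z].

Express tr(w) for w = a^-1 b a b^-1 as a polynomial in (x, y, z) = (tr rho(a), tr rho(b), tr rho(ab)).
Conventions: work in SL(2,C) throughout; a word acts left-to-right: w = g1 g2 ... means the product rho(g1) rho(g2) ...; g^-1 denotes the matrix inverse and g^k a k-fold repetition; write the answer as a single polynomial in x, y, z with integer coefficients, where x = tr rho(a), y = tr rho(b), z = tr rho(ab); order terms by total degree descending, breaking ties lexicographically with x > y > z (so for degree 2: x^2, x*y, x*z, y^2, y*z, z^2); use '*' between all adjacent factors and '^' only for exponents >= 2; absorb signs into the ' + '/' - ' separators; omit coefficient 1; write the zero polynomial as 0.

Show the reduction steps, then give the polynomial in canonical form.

tr(a b a) = tr(a)*tr(b a) - tr(b)   [square of a] = x*z - y
tr(a b a b) = tr(a b)*tr(a b) - tr(1)   [split at a repeated a] = z^2 - 2
and tr(b a b^-1 a) = tr(a b a)*tr(b) - tr(a b a b)   [inverse elimination on b] = x*y*z - y^2 - z^2 + 2
and tr(a^-1 b a b^-1) = tr(b a b^-1)*tr(a) - tr(b a b^-1 a)   [inverse elimination on a] = -x*y*z + x^2 + y^2 + z^2 - 2

-x*y*z + x^2 + y^2 + z^2 - 2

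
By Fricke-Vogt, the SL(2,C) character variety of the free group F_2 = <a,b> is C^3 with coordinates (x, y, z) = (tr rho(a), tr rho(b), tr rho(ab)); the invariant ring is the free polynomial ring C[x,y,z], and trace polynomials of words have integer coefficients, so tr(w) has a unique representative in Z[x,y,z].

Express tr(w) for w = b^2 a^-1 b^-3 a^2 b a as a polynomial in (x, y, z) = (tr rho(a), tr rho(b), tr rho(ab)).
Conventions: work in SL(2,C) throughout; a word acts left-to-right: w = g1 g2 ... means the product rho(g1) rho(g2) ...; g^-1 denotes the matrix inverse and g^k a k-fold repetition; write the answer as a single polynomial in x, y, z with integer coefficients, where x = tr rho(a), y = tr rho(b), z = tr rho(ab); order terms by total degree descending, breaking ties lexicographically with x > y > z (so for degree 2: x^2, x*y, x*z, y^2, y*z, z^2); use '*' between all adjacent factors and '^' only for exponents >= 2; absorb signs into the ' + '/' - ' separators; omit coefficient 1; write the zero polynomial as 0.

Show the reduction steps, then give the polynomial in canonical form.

and trace(a b a b) = trace(b a)*trace(b a) - trace(1) = z^2 - 2
trace(a b a) = trace(a)*trace(b a) - trace(b) = x*z - y
trace(a b a b^2) = trace(b)*trace(a b a b) - trace(a b a) = y*z^2 - x*z - y
and trace(b a b^3 a) = trace(b)*trace(b a b a b) - trace(b a b a) = y^2*z^2 - x*y*z - y^2 - z^2 + 2
trace(a b^2) = trace(b)*trace(a b) - trace(a) = y*z - x
and trace(b a b^2) = trace(b)*trace(a b^2) - trace(a b) = y^2*z - x*y - z
and trace(b a b^3) = trace(b)*trace(b a b^2) - trace(b a b) = y^3*z - x*y^2 - 2*y*z + x
trace(b a^2 b a b^2) = trace(a)*trace(b a b^3 a) - trace(b a b^3) = x*y^2*z^2 - x^2*y*z - y^3*z - x*z^2 + 2*y*z + x
trace(a b a b a b) = trace(a b a b)*trace(a b) - trace(b a) = z^3 - 3*z
and trace(a b a b a) = trace(a)*trace(b a b a) - trace(b a b) = x*z^2 - y*z - x
next, trace(b a b^2 a b a) = trace(b)*trace(a b a b a b) - trace(a b a b a) = y*z^3 - x*z^2 - 2*y*z + x
and trace(a^2) = trace(a)*trace(a) - trace(1) = x^2 - 2
trace(a b^2 a) = trace(b)*trace(a^2 b) - trace(a^2) = x*y*z - x^2 - y^2 + 2
and trace(b a b^2 a b) = trace(b)*trace(a b^2 a b) - trace(a b^2 a) = y^2*z^2 - 2*x*y*z + x^2 - 2
and trace(b a^2 b a b^2 a) = trace(a)*trace(b a b^2 a b a) - trace(b a b^2 a b) = x*y*z^3 - x^2*z^2 - y^2*z^2 + 2
trace(a^2 b a b^2 a^-1 b) = trace(b a^2 b a b^2)*trace(a) - trace(b a^2 b a b^2 a) = x^2*y^2*z^2 - x^3*y*z - x*y^3*z - x*y*z^3 + y^2*z^2 + 2*x*y*z + x^2 - 2
and trace(b^-1 a^2 b a b^2 a^-1) = trace(a^2 b a b^2 a^-1)*trace(b) - trace(a^2 b a b^2 a^-1 b) = -x^2*y^2*z^2 + x^3*y*z + x*y^3*z + x*y*z^3 - 3*x*y*z - x^2 - y^2 + 2
trace(b^-2 a^2 b a b^2 a^-1) = trace(b^-1 a^2 b a b^2 a^-1)*trace(b) - trace(b^-1 a^2 b a b^2 a^-1 b) = -x^2*y^3*z^2 + x^3*y^2*z + x*y^4*z + x*y^2*z^3 - 3*x*y^2*z - x^2*y - y^3 - y*z^2 + x*z + 3*y
trace(b^2 a^-1 b^-3 a^2 b a) = trace(b^-2 a^2 b a b^2 a^-1)*trace(b) - trace(b^-2 a^2 b a b^2 a^-1 b) = -x^2*y^4*z^2 + x^3*y^3*z + x*y^5*z + x*y^3*z^3 + x^2*y^2*z^2 - x^3*y*z - 4*x*y^3*z - x*y*z^3 - x^2*y^2 - y^4 - y^2*z^2 + 4*x*y*z + x^2 + 4*y^2 - 2

-x^2*y^4*z^2 + x^3*y^3*z + x*y^5*z + x*y^3*z^3 + x^2*y^2*z^2 - x^3*y*z - 4*x*y^3*z - x*y*z^3 - x^2*y^2 - y^4 - y^2*z^2 + 4*x*y*z + x^2 + 4*y^2 - 2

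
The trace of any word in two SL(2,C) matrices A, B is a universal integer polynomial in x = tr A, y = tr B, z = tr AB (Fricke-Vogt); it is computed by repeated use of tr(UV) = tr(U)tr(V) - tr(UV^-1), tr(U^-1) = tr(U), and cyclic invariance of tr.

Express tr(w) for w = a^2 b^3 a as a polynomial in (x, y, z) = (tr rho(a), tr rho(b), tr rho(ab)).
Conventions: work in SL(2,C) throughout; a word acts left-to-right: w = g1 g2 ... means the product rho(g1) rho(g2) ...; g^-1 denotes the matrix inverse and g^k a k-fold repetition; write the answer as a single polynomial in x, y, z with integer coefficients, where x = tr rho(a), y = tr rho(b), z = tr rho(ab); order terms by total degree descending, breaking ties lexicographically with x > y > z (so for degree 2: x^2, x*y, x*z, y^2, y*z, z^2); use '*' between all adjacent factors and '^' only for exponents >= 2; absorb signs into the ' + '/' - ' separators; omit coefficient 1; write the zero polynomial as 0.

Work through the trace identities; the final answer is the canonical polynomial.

x^2*y^2*z - x^3*y - x*y^3 - x^2*z - y^2*z + 4*x*y + z

trace(a^2 b) = trace(a) trace(b a) - trace(b)   [square of a] = x*z - y
and trace(a^2) = trace(a) trace(a) - trace(1)   [square of a] = x^2 - 2
and trace(b a^2 b) = trace(b) trace(a^2 b) - trace(a^2)   [square of b] = x*y*z - x^2 - y^2 + 2
trace(b^3 a^2) = trace(b) trace(b a^2 b) - trace(b a^2)   [square of b] = x*y^2*z - x^2*y - y^3 - x*z + 3*y
and trace(b a b) = trace(b) trace(a b) - trace(a)   [square of b] = y*z - x
trace(b^3 a) = trace(b) trace(b a b) - trace(b a)   [square of b] = y^2*z - x*y - z
trace(a^2 b^3 a) = trace(a) trace(b^3 a^2) - trace(b^3 a)   [square of a] = x^2*y^2*z - x^3*y - x*y^3 - x^2*z - y^2*z + 4*x*y + z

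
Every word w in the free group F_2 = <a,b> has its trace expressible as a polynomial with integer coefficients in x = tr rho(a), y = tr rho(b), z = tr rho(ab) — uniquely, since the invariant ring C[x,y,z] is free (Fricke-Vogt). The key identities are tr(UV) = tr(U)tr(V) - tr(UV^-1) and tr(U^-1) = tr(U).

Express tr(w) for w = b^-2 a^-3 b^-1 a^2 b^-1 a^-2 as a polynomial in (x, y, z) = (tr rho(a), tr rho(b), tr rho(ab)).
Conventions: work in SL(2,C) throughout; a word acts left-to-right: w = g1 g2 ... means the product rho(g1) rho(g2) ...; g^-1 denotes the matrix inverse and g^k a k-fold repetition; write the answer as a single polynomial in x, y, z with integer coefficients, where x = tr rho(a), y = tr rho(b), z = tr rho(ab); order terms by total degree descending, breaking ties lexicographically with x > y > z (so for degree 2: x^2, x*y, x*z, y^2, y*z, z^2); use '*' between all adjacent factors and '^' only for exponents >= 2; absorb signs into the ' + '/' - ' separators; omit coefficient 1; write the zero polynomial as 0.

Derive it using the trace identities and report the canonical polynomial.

x^5*y^2*z^2 - 2*x^6*y*z - 2*x^4*y^3*z - x^4*y*z^3 + x^7 + 2*x^5*y^2 + x^5*z^2 + x^3*y^4 + 8*x^4*y*z + 2*x^2*y^3*z + x^2*y*z^3 - 7*x^5 - 8*x^3*y^2 - 3*x^3*z^2 - x*y^4 - 7*x^2*y*z - y^3*z + 14*x^3 + 6*x*y^2 + x*z^2 + 2*y*z - 7*x

use: tr(b^-1) = tr(b) = y
tr(b a b) = tr(b) tr(a b) - tr(a)   [square of b] = y*z - x
tr(b a b a) = tr(a b) tr(a b) - tr(1)   [split at a repeated a] = z^2 - 2
tr(a b a^-1 b) = tr(b a b) tr(a) - tr(b a b a)   [inverse elimination on a] = x*y*z - x^2 - z^2 + 2
use: tr(a^-1 b^-1 a b) = tr(a b a^-1) tr(b) - tr(a b a^-1 b)   [inverse elimination on b] = -x*y*z + x^2 + y^2 + z^2 - 2
tr(b^-1 a^-1 b^-1 a) = tr(a^-1 b^-1 a) tr(b) - tr(a^-1 b^-1 a b)   [inverse elimination on b] = x*y*z - x^2 - z^2 + 2
tr(a^2 b) = tr(a) tr(b a) - tr(b)   [square of a] = x*z - y
tr(a^2) = tr(a) tr(a) - tr(1)   [square of a] = x^2 - 2
use: tr(b a^2 b) = tr(b) tr(a^2 b) - tr(a^2)   [square of b] = x*y*z - x^2 - y^2 + 2
apply: tr(a b a^2 b) = tr(a) tr(b a b a) - tr(b a b)   [square of a] = x*z^2 - y*z - x
tr(a b a^2) = tr(a) tr(b a^2) - tr(b a)   [square of a] = x^2*z - x*y - z
use: tr(b a b a^2 b) = tr(b) tr(a b a^2 b) - tr(a b a^2)   [square of b] = x*y*z^2 - x^2*z - y^2*z + z
tr(b a b a b a) = tr(b a) tr(b a b a) - tr(b^-1 a^-1)   [split at a repeated b] = z^3 - 3*z
tr(b a b a b) = tr(b) tr(a b a b) - tr(a b a)   [square of b] = y*z^2 - x*z - y
apply: tr(b a b a^2 b a) = tr(a) tr(b a b a b a) - tr(b a b a b)   [square of a] = x*z^3 - y*z^2 - 2*x*z + y
use: tr(a b a^2 b a^-1 b) = tr(b a b a^2 b) tr(a) - tr(b a b a^2 b a)   [inverse elimination on a] = x^2*y*z^2 - x^3*z - x*y^2*z - x*z^3 + y*z^2 + 3*x*z - y
apply: tr(b a^2 b a^-1 b^-1 a) = tr(a b a^2 b a^-1) tr(b) - tr(a b a^2 b a^-1 b)   [inverse elimination on b] = -x^2*y*z^2 + x^3*z + 2*x*y^2*z + x*z^3 - x^2*y - y^3 - y*z^2 - 3*x*z + 3*y
tr(a^2 b a^-1 b^-1 a^-1 b) = tr(b a^2 b a^-1 b^-1) tr(a) - tr(b a^2 b a^-1 b^-1 a)   [inverse elimination on a] = x^2*y*z^2 - x^3*z - 2*x*y^2*z - x*z^3 + x^2*y + y^3 + y*z^2 + 4*x*z - 3*y
use: tr(a^-1 b^-1 a^-1 b^-1 a^2 b) = tr(a^2 b a^-1 b^-1 a^-1) tr(b) - tr(a^2 b a^-1 b^-1 a^-1 b)   [inverse elimination on b] = -x^2*y*z^2 + x^3*z + x*y^2*z + x*z^3 - 4*x*z + y
tr(b^-1 a^-1 b^-1 a^2 b^-1 a^-1) = tr(a^-1 b^-1 a^-1 b^-1 a^2) tr(b) - tr(a^-1 b^-1 a^-1 b^-1 a^2 b)   [inverse elimination on b] = x^2*y*z^2 - x^3*z - x*z^3 - x^2*y - y*z^2 + 4*x*z + y
tr(a^2 b a^-1 b) = tr(b a^2 b) tr(a) - tr(b a^2 b a)   [inverse elimination on a] = x^2*y*z - x^3 - x*y^2 - x*z^2 + y*z + 3*x
apply: tr(a^-1 b^-1 a^2 b) = tr(a^2 b a^-1) tr(b) - tr(a^2 b a^-1 b)   [inverse elimination on b] = -x^2*y*z + x^3 + x*y^2 + x*z^2 - 3*x
apply: tr(a^-2 b^-1 a^2 b) = tr(a^-1 b^-1 a^2 b) tr(a) - tr(a^-1 b^-1 a^2 b a)   [inverse elimination on a] = -x^3*y*z + x^4 + x^2*y^2 + x^2*z^2 - 4*x^2 + 2
use: tr(a^-1 b^-1 a^2 b^-1 a^-1) = tr(a^-2 b^-1 a^2) tr(b) - tr(a^-2 b^-1 a^2 b)   [inverse elimination on b] = x^3*y*z - x^4 - x^2*y^2 - x^2*z^2 + 4*x^2 + y^2 - 2
tr(b^-2 a^-1 b^-1 a^2 b^-1 a^-1) = tr(b^-1 a^-1 b^-1 a^2 b^-1 a^-1) tr(b) - tr(b^-1 a^-1 b^-1 a^2 b^-1 a^-1 b)   [inverse elimination on b] = x^2*y^2*z^2 - 2*x^3*y*z - x*y*z^3 + x^4 + x^2*z^2 - y^2*z^2 + 4*x*y*z - 4*x^2 + 2
apply: tr(b^-1 a) = tr(a) tr(b) - tr(a b)   [inverse elimination on b] = x*y - z
use: tr(a b^-2) = tr(b^-1 a) tr(b) - tr(b^-1 a b)   [inverse elimination on b] = x*y^2 - y*z - x
tr(a^2 b^-1) = tr(a^2) tr(b) - tr(a^2 b)   [inverse elimination on b] = x^2*y - x*z - y
apply: tr(b^-1 a b a^2) = tr(a b a^2) tr(b) - tr(a b a^2 b)   [inverse elimination on b] = x^2*y*z - x*y^2 - x*z^2 + x
tr(b a^2 b^-2 a) = tr(b^-1 a b a^2) tr(b) - tr(b^-1 a b a^2 b)   [inverse elimination on b] = x^2*y^2*z - x*y^3 - x*y*z^2 - x^2*z + 2*x*y + z
tr(a^2 b^-2 a^-1 b) = tr(b a^2 b^-2) tr(a) - tr(b a^2 b^-2 a)   [inverse elimination on a] = -x^2*y^2*z + x^3*y + x*y^3 + x*y*z^2 - 3*x*y - z
apply: tr(b^-2 a^-1 b^-1 a^2) = tr(a^2 b^-2 a^-1) tr(b) - tr(a^2 b^-2 a^-1 b)   [inverse elimination on b] = x^2*y^2*z - x^3*y - x*y*z^2 - y^2*z + 2*x*y + z
tr(a^2 b^-1 a^-1 b) = tr(b a^2 b^-1) tr(a) - tr(b a^2 b^-1 a)   [inverse elimination on a] = -x^2*y*z + x^3 + x*y^2 + x*z^2 - 3*x
tr(b^-1 a^-1 b^-1 a^2) = tr(a^2 b^-1 a^-1) tr(b) - tr(a^2 b^-1 a^-1 b)   [inverse elimination on b] = x^2*y*z - x^3 - x*z^2 - y*z + 3*x
use: tr(b^-2 a^-1 b^-1 a^2 b^-1) = tr(b^-2 a^-1 b^-1 a^2) tr(b) - tr(b^-2 a^-1 b^-1 a^2 b)   [inverse elimination on b] = x^2*y^3*z - x^3*y^2 - x*y^2*z^2 - x^2*y*z - y^3*z + x^3 + 2*x*y^2 + x*z^2 + 2*y*z - 3*x
apply: tr(b^-1 a^2 b^-1 a^-2 b^-2 a^-1) = tr(b^-2 a^-1 b^-1 a^2 b^-1 a^-1) tr(a) - tr(b^-2 a^-1 b^-1 a^2 b^-1)   [inverse elimination on a] = x^3*y^2*z^2 - 2*x^4*y*z - x^2*y^3*z - x^2*y*z^3 + x^5 + x^3*y^2 + x^3*z^2 + 5*x^2*y*z + y^3*z - 5*x^3 - 2*x*y^2 - x*z^2 - 2*y*z + 5*x
tr(b^-2 a^2 b^-1 a^-1) = tr(b^-1 a^2 b^-1 a^-1) tr(b) - tr(b^-1 a^2 b^-1 a^-1 b)   [inverse elimination on b] = x^2*y^2*z - x^3*y - x*y*z^2 - y^2*z + 2*x*y + z
tr(a^-1 b^-3 a^2 b^-1) = tr(b^-2 a^2 b^-1 a^-1) tr(b) - tr(b^-2 a^2 b^-1 a^-1 b)   [inverse elimination on b] = x^2*y^3*z - x^3*y^2 - x*y^2*z^2 - x^2*y*z - y^3*z + x^3 + 2*x*y^2 + x*z^2 + 2*y*z - 3*x
tr(a^2 b^-2) = tr(a^2 b^-1) tr(b) - tr(a^2)   [inverse elimination on b] = x^2*y^2 - x*y*z - x^2 - y^2 + 2
tr(b^-1 a^2 b^-2) = tr(a^2 b^-2) tr(b) - tr(a^2 b^-1)   [inverse elimination on b] = x^2*y^3 - x*y^2*z - 2*x^2*y - y^3 + x*z + 3*y
tr(b^-3 a^2 b^-1) = tr(b^-1 a^2 b^-2) tr(b) - tr(b^-1 a^2 b^-1)   [inverse elimination on b] = x^2*y^4 - x*y^3*z - 3*x^2*y^2 - y^4 + 2*x*y*z + x^2 + 4*y^2 - 2
use: tr(b^-1 a^2 b^-1 a^-2 b^-2) = tr(a^-1 b^-3 a^2 b^-1) tr(a) - tr(a^-1 b^-3 a^2 b^-1 a)   [inverse elimination on a] = x^3*y^3*z - x^4*y^2 - x^2*y^4 - x^2*y^2*z^2 - x^3*y*z + x^4 + 5*x^2*y^2 + x^2*z^2 + y^4 - 4*x^2 - 4*y^2 + 2
tr(a^-1 b^-1 a^2 b^-1 a^-2 b^-2 a^-1) = tr(b^-1 a^2 b^-1 a^-2 b^-2 a^-1) tr(a) - tr(b^-1 a^2 b^-1 a^-2 b^-2)   [inverse elimination on a] = x^4*y^2*z^2 - 2*x^5*y*z - 2*x^3*y^3*z - x^3*y*z^3 + x^6 + 2*x^4*y^2 + x^4*z^2 + x^2*y^4 + x^2*y^2*z^2 + 6*x^3*y*z + x*y^3*z - 6*x^4 - 7*x^2*y^2 - 2*x^2*z^2 - y^4 - 2*x*y*z + 9*x^2 + 4*y^2 - 2
tr(b^-2 a^-3 b^-1 a^2 b^-1 a^-2) = tr(a^-1 b^-1 a^2 b^-1 a^-2 b^-2 a^-1) tr(a) - tr(a^-1 b^-1 a^2 b^-1 a^-2 b^-2)   [inverse elimination on a] = x^5*y^2*z^2 - 2*x^6*y*z - 2*x^4*y^3*z - x^4*y*z^3 + x^7 + 2*x^5*y^2 + x^5*z^2 + x^3*y^4 + 8*x^4*y*z + 2*x^2*y^3*z + x^2*y*z^3 - 7*x^5 - 8*x^3*y^2 - 3*x^3*z^2 - x*y^4 - 7*x^2*y*z - y^3*z + 14*x^3 + 6*x*y^2 + x*z^2 + 2*y*z - 7*x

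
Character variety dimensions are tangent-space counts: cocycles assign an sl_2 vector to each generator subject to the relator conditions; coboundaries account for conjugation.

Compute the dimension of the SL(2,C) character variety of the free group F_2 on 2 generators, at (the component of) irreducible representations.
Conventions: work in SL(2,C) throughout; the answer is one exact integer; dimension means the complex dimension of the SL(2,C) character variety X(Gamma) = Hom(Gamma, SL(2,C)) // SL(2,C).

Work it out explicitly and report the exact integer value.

3

Here Gamma is free of rank 2 — no relator constrains a cocycle.
A cocycle picks one sl_2 vector per generator freely, giving dim Z^1 = 3*2 = 6.
Irreducibility makes the coboundary map sl_2 -> Z^1 injective (trivial centralizer), so dim B^1 = 3.
dim X = dim H^1 = dim Z^1 - dim B^1 = 6 - 3 = 3.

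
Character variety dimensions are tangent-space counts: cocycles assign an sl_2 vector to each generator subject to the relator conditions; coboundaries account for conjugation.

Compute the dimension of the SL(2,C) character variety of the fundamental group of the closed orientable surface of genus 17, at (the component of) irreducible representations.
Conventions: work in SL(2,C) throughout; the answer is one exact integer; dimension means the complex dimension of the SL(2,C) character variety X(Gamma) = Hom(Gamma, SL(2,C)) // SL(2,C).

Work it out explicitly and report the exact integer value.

pi_1 of the closed genus-17 surface has 34 generators bound by the single product-of-commutators relator.
Before the relator condition, cocycle space has dim 3*34 = 102.
H^2 = coker(d_2) is dual to H^0 = 0 at irreducible rho (Poincare duality), so d_2 is onto: dim Z^1 = 99.
As always at irreducible rho, dim B^1 = 3.
dim H^1 = 99 - 3 = 96 = dim X.

96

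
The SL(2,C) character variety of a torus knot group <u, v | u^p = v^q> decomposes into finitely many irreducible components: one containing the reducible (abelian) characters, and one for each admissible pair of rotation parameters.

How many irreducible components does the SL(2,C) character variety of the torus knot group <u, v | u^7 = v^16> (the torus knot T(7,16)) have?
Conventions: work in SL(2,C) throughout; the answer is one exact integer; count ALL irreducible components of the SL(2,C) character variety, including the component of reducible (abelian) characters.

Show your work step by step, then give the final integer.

In the torus knot group T(7,16), u^7 = v^16 is central, so an irreducible representation sends it to +I or -I (Schur).
So on each irreducible component the traces are pinned: tr(u) = 2*cos(pi*alpha/7) with 1 <= alpha <= 6, tr(v) = 2*cos(pi*beta/16) with 1 <= beta <= 15.
u^7 = (-1)^alpha I and v^16 = (-1)^beta I must agree, so alpha and beta have equal parity.
Counting: 3 odd alphas x 8 odd betas + 3 even alphas x 7 even betas = 24 + 21 = 45.
That is 45 components of irreducible characters, and with the reducible (abelian) component the total is 46.

46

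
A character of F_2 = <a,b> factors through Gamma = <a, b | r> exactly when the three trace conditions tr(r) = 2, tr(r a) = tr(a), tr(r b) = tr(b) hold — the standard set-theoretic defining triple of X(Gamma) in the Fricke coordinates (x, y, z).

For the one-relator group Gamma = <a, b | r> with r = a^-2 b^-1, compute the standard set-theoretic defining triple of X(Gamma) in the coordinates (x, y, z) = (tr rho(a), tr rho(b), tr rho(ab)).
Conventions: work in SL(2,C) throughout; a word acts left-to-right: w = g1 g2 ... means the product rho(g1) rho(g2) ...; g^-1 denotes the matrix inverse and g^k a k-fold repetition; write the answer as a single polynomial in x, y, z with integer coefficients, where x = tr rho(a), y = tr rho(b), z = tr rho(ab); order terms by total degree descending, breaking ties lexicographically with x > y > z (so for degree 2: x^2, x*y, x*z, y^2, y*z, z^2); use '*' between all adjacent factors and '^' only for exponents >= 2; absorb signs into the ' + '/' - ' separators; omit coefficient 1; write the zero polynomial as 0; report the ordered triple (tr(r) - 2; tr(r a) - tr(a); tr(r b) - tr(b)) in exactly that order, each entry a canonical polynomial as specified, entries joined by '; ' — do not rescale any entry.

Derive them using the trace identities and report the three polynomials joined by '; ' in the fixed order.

apply: trace(a^-1) = trace(a) = x
use: trace(a^-2) = trace(a^-1)*trace(a) - trace(1)   [inverse elimination on a] = x^2 - 2
trace(b a^-1) = trace(b)*trace(a) - trace(b a)   [inverse elimination on a] = x*y - z
apply: trace(a^-2 b) = trace(b a^-1)*trace(a) - trace(b)   [inverse elimination on a] = x^2*y - x*z - y
apply: trace(a^-2 b^-1) = trace(a^-2)*trace(b) - trace(a^-2 b)   [inverse elimination on b] = x*z - y
assemble the triple (trace(r) - 2; trace(r a) - x; trace(r b) - y)

x*z - y - 2; -x + z; x^2 - y - 2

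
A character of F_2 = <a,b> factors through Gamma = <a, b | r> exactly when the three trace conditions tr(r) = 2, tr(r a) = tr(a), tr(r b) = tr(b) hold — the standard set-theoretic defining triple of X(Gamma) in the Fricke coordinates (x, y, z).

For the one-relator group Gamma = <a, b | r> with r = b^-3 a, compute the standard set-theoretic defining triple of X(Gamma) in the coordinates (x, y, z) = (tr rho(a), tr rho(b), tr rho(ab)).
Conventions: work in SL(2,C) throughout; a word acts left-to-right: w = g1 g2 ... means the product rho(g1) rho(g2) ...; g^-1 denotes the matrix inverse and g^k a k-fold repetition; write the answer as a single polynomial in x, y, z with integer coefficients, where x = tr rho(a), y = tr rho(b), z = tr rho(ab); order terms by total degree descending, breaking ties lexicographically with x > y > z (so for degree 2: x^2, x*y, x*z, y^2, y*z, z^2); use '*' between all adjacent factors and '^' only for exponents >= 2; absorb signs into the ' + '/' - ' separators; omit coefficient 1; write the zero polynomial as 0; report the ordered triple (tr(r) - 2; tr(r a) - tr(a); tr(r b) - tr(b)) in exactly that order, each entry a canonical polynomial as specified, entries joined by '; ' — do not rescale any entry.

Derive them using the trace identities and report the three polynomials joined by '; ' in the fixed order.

x*y^3 - y^2*z - 2*x*y + z - 2; x^2*y^3 - x*y^2*z - 2*x^2*y - y^3 + x*z - x + 3*y; x*y^2 - y*z - x - y

trace(b^-1 a) = trace(a)*trace(b) - trace(a b)   [inverse elimination on b] = x*y - z
next, trace(a b^-2) = trace(b^-1 a)*trace(b) - trace(b^-1 a b)   [inverse elimination on b] = x*y^2 - y*z - x
trace(b^-3 a) = trace(a b^-2)*trace(b) - trace(a b^-1)   [inverse elimination on b] = x*y^3 - y^2*z - 2*x*y + z
and trace(a^2) = trace(a)*trace(a) - trace(1) = x^2 - 2
next, trace(a^2 b) = trace(a)*trace(b a) - trace(b) = x*z - y
trace(b^-1 a^2) = trace(a^2)*trace(b) - trace(a^2 b) = x^2*y - x*z - y
next, trace(a^2 b^-2) = trace(b^-1 a^2)*trace(b) - trace(b^-1 a^2 b) = x^2*y^2 - x*y*z - x^2 - y^2 + 2
trace(b^-3 a^2) = trace(a^2 b^-2)*trace(b) - trace(a^2 b^-1) = x^2*y^3 - x*y^2*z - 2*x^2*y - y^3 + x*z + 3*y
assemble the triple (trace(r) - 2; trace(r a) - x; trace(r b) - y)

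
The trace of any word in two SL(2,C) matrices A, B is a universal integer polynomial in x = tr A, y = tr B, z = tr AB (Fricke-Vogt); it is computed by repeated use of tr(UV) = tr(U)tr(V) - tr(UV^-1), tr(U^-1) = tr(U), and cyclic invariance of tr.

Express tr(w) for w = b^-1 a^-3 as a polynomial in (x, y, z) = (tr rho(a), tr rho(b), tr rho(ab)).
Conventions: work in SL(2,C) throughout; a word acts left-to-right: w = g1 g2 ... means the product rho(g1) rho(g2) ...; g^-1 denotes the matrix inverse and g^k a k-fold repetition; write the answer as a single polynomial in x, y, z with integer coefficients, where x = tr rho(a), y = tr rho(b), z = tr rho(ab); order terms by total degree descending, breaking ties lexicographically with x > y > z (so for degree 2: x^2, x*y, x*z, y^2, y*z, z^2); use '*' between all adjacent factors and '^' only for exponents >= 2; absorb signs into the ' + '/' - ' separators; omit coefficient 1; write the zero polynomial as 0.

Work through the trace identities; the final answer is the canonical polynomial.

x^2*z - x*y - z

and trace(b^-1) = trace(b) = y
trace(b^-1 a) = trace(a) * trace(b) - trace(a b) = x*y - z
next, trace(a^-1 b^-1) = trace(b^-1) * trace(a) - trace(b^-1 a) = z
and trace(a^-2 b^-1) = trace(a^-1 b^-1) * trace(a) - trace(a^-1 b^-1 a) = x*z - y
trace(b^-1 a^-3) = trace(a^-2 b^-1) * trace(a) - trace(a^-2 b^-1 a) = x^2*z - x*y - z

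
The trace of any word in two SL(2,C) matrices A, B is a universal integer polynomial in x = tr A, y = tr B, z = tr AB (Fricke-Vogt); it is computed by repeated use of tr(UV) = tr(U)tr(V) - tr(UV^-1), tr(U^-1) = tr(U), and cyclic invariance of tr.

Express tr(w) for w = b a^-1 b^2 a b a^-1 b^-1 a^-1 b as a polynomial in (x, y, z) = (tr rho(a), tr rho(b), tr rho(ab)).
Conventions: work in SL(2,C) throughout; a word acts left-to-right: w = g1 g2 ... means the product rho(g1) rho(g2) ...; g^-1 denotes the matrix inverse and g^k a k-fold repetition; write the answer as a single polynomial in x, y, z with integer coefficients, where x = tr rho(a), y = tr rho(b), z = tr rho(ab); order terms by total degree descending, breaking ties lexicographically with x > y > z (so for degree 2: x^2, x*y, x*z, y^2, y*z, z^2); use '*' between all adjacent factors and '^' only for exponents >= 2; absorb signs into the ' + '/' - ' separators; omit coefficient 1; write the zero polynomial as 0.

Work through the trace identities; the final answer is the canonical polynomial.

trace(b^2) = trace(b)*trace(b) - trace(1)  (reduce the b square) = y^2 - 2
trace(b^3) = trace(b)*trace(b^2) - trace(b)  (reduce the b square) = y^3 - 3*y
trace(b^4) = trace(b)*trace(b^3) - trace(b^2)  (reduce the b square) = y^4 - 4*y^2 + 2
trace(a b a b) = trace(a b)*trace(a b) - trace(1)  (split on a) = z^2 - 2
trace(a b a) = trace(a)*trace(b a) - trace(b)  (reduce the a square) = x*z - y
trace(b a b a b) = trace(b)*trace(a b a b) - trace(a b a)  (reduce the b square) = y*z^2 - x*z - y
trace(b^3 a b a) = trace(b)*trace(b a b a b) - trace(b a b a)  (reduce the b square) = y^2*z^2 - x*y*z - y^2 - z^2 + 2
trace(b a b) = trace(b)*trace(a b) - trace(a)  (reduce the b square) = y*z - x
trace(a b a^2 b) = trace(a)*trace(b a b a) - trace(b a b)  (reduce the a square) = x*z^2 - y*z - x
trace(a b a^2) = trace(a)*trace(b a^2) - trace(b a)  (reduce the a square) = x^2*z - x*y - z
trace(a b a^2 b^2) = trace(b)*trace(a b a^2 b) - trace(a b a^2)  (reduce the b square) = x*y*z^2 - x^2*z - y^2*z + z
trace(a b a^2 b^3) = trace(b)*trace(a b a^2 b^2) - trace(a b a^2 b)  (reduce the b square) = x*y^2*z^2 - x^2*y*z - y^3*z - x*z^2 + 2*y*z + x
trace(a b^4 a b a) = trace(b)*trace(a b a^2 b^3) - trace(a b a^2 b^2)  (reduce the b square) = x*y^3*z^2 - x^2*y^2*z - y^4*z - 2*x*y*z^2 + x^2*z + 3*y^2*z + x*y - z
trace(a b a b a b) = trace(b a)*trace(b a b a) - trace(b^-1 a^-1)  (split on b) = z^3 - 3*z
trace(b a b a b a b) = trace(b)*trace(a b a b a b) - trace(a b a b a)  (reduce the b square) = y*z^3 - x*z^2 - 2*y*z + x
trace(a b a b a b^3) = trace(b)*trace(b a b a b a b) - trace(b a b a b a)  (reduce the b square) = y^2*z^3 - x*y*z^2 - 2*y^2*z - z^3 + x*y + 3*z
trace(a b^4 a b a b) = trace(b)*trace(a b a b a b^3) - trace(a b a b a b^2)  (reduce the b square) = y^3*z^3 - x*y^2*z^2 - 2*y^3*z - 2*y*z^3 + x*y^2 + x*z^2 + 5*y*z - x
trace(b^4 a b a b^-1 a) = trace(a b^4 a b a)*trace(b) - trace(a b^4 a b a b)  (eliminate b^-1) = x*y^4*z^2 - x^2*y^3*z - y^5*z - y^3*z^3 - x*y^2*z^2 + x^2*y*z + 5*y^3*z + 2*y*z^3 - x*z^2 - 6*y*z + x
trace(b^-1 a^-1 b^4 a b a) = trace(b^4 a b a b^-1)*trace(a) - trace(b^4 a b a b^-1 a)  (eliminate a^-1) = -x*y^4*z^2 + x^2*y^3*z + y^5*z + y^3*z^3 + 2*x*y^2*z^2 - 2*x^2*y*z - 5*y^3*z - 2*y*z^3 - x*y^2 + 6*y*z + x
trace(b^2 a b a^-1 b^-1 a^-1 b^2) = trace(b^-1 a^-1 b^4 a b)*trace(a) - trace(b^-1 a^-1 b^4 a b a)  (eliminate a^-1) = x*y^4*z^2 - x^2*y^3*z - y^5*z - y^3*z^3 + x*y^4 - 2*x*y^2*z^2 + 2*x^2*y*z + 5*y^3*z + 2*y*z^3 - 3*x*y^2 - 6*y*z + x
trace(a^2) = trace(a)*trace(a) - trace(1)  (reduce the a square) = x^2 - 2
trace(a b^2 a) = trace(b)*trace(a^2 b) - trace(a^2)  (reduce the b square) = x*y*z - x^2 - y^2 + 2
trace(b a b^2 a b) = trace(b)*trace(a b^2 a b) - trace(a b^2 a)  (reduce the b square) = y^2*z^2 - 2*x*y*z + x^2 - 2
trace(b a b^2 a b a^-1) = trace(b a b^2 a b)*trace(a) - trace(b a b^2 a b a)  (eliminate a^-1) = x*y^2*z^2 - 2*x^2*y*z - y*z^3 + x^3 + x*z^2 + 2*y*z - 3*x
trace(b^2 a b^2 a b) = trace(b)*trace(a b^2 a b^2) - trace(a b^2 a b)  (reduce the b square) = y^3*z^2 - 2*x*y^2*z + x^2*y - y*z^2 + x*z - y
trace(b a b^2) = trace(b)*trace(b a b) - trace(b a)  (reduce the b square) = y^2*z - x*y - z
trace(a b a b^2 a) = trace(a)*trace(b a b^2 a) - trace(b a b^2)  (reduce the a square) = x*y*z^2 - x^2*z - y^2*z + z
trace(a b^2 a b^2 a b) = trace(b)*trace(a b a b^2 a b) - trace(a b a b^2 a)  (reduce the b square) = y^2*z^3 - 2*x*y*z^2 + x^2*z - y^2*z + x*y - z
trace(b^2 a b^2) = trace(b)*trace(a b^3) - trace(a b^2)  (reduce the b square) = y^3*z - x*y^2 - 2*y*z + x
trace(a b^2 a b^2 a) = trace(a)*trace(b^2 a b^2 a) - trace(b^2 a b^2)  (reduce the a square) = x*y^2*z^2 - 2*x^2*y*z - y^3*z + x^3 + x*y^2 + 2*y*z - 3*x
trace(b a b^2 a b^2 a b) = trace(b)*trace(a b^2 a b^2 a b) - trace(a b^2 a b^2 a)  (reduce the b square) = y^3*z^3 - 3*x*y^2*z^2 + 3*x^2*y*z - x^3 - 3*y*z + 3*x
trace(a b a b a b a b) = trace(a b a b)*trace(a b a b) - trace(1)  (split on a) = z^4 - 4*z^2 + 2
trace(a b a b a b a) = trace(a)*trace(b a b a b a) - trace(b a b a b)  (reduce the a square) = x*z^3 - y*z^2 - 2*x*z + y
trace(a b a b a b^2 a b) = trace(b)*trace(a b a b a b a b) - trace(a b a b a b a)  (reduce the b square) = y*z^4 - x*z^3 - 3*y*z^2 + 2*x*z + y
trace(a b a b a b^2 a) = trace(a)*trace(b a b a b^2 a) - trace(b a b a b^2)  (reduce the a square) = x*y*z^3 - x^2*z^2 - y^2*z^2 - x*y*z + x^2 + y^2 + z^2 - 2
trace(b a b^2 a b^2 a b a) = trace(b)*trace(a b a b a b^2 a b) - trace(a b a b a b^2 a)  (reduce the b square) = y^2*z^4 - 2*x*y*z^3 + x^2*z^2 - 2*y^2*z^2 + 3*x*y*z - x^2 - z^2 + 2
trace(a b^2 a b^2 a b a^-1 b) = trace(b a b^2 a b^2 a b)*trace(a) - trace(b a b^2 a b^2 a b a)  (eliminate a^-1) = x*y^3*z^3 - 3*x^2*y^2*z^2 - y^2*z^4 + 3*x^3*y*z + 2*x*y*z^3 - x^4 - x^2*z^2 + 2*y^2*z^2 - 6*x*y*z + 4*x^2 + z^2 - 2
trace(b^2 a b^2 a b a^-1 b^-1 a) = trace(a b^2 a b^2 a b a^-1)*trace(b) - trace(a b^2 a b^2 a b a^-1 b)  (eliminate b^-1) = -x*y^3*z^3 + 3*x^2*y^2*z^2 + y^4*z^2 + y^2*z^4 - 3*x^3*y*z - 2*x*y^3*z - 2*x*y*z^3 + x^4 + x^2*y^2 + x^2*z^2 - 3*y^2*z^2 + 7*x*y*z - 4*x^2 - y^2 - z^2 + 2
trace(b^2 a b a^-1 b^-1 a^-1 b^2 a) = trace(b^2 a b^2 a b a^-1 b^-1)*trace(a) - trace(b^2 a b^2 a b a^-1 b^-1 a)  (eliminate a^-1) = x*y^3*z^3 - 2*x^2*y^2*z^2 - y^4*z^2 - y^2*z^4 + x^3*y*z + 2*x*y^3*z + x*y*z^3 - x^2*y^2 + 3*y^2*z^2 - 5*x*y*z + x^2 + y^2 + z^2 - 2
trace(b a^-1 b^2 a b a^-1 b^-1 a^-1 b) = trace(b^2 a b a^-1 b^-1 a^-1 b^2)*trace(a) - trace(b^2 a b a^-1 b^-1 a^-1 b^2 a)  (eliminate a^-1) = x^2*y^4*z^2 - x^3*y^3*z - x*y^5*z - 2*x*y^3*z^3 + x^2*y^4 + y^4*z^2 + y^2*z^4 + x^3*y*z + 3*x*y^3*z + x*y*z^3 - 2*x^2*y^2 - 3*y^2*z^2 - x*y*z - y^2 - z^2 + 2

x^2*y^4*z^2 - x^3*y^3*z - x*y^5*z - 2*x*y^3*z^3 + x^2*y^4 + y^4*z^2 + y^2*z^4 + x^3*y*z + 3*x*y^3*z + x*y*z^3 - 2*x^2*y^2 - 3*y^2*z^2 - x*y*z - y^2 - z^2 + 2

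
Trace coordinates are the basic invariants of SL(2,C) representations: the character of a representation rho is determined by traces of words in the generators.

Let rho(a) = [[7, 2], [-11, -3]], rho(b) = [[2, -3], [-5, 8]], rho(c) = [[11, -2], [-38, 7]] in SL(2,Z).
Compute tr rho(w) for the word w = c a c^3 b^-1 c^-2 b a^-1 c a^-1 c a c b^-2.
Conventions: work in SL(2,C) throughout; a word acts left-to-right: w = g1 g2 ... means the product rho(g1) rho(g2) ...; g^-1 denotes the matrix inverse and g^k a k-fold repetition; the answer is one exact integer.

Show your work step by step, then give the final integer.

-8253456356030

rho(c) = [[11, -2], [-38, 7]]
... * rho(a) = [[7, 2], [-11, -3]]  ->  [[99, 28], [-343, -97]]
... * rho(c) = [[11, -2], [-38, 7]]  ->  [[25, -2], [-87, 7]]
... * rho(c) = [[11, -2], [-38, 7]]  ->  [[351, -64], [-1223, 223]]
... * rho(c) = [[11, -2], [-38, 7]]  ->  [[6293, -1150], [-21927, 4007]]
... * rho(b^-1) = [[8, 3], [5, 2]]  ->  [[44594, 16579], [-155381, -57767]]
... * rho(c^-1) = [[7, 2], [38, 11]]  ->  [[942160, 271557], [-3282813, -946199]]
... * rho(c^-1) = [[7, 2], [38, 11]]  ->  [[16914286, 4871447], [-58935253, -16973815]]
... * rho(b) = [[2, -3], [-5, 8]]  ->  [[9471337, -11771282], [-33001431, 41015239]]
... * rho(a^-1) = [[-3, -2], [11, 7]]  ->  [[-157898113, -101341648], [550171922, 353109535]]
... * rho(c) = [[11, -2], [-38, 7]]  ->  [[2114103381, -393595310], [-7366271188, 1371422901]]
... * rho(a^-1) = [[-3, -2], [11, 7]]  ->  [[-10671858553, -6983373932], [37184465475, 24332502683]]
... * rho(c) = [[11, -2], [-38, 7]]  ->  [[147977765333, -27539900418], [-515605981729, 95958587831]]
... * rho(a) = [[7, 2], [-11, -3]]  ->  [[1338783261929, 378575231920], [-4664786338244, -1319087726951]]
... * rho(c) = [[11, -2], [-38, 7]]  ->  [[340757068259, -27539900418], [-1187316096546, 95958587831]]
... * rho(b^-1) = [[8, 3], [5, 2]]  ->  [[2588357043982, 967191403941], [-9018735833213, -3370031113976]]
... * rho(b^-1) = [[8, 3], [5, 2]]  ->  [[25542813371561, 9699453939828], [-89000042235584, -33796269727591]]
tr = 25542813371561 + -33796269727591 = -8253456356030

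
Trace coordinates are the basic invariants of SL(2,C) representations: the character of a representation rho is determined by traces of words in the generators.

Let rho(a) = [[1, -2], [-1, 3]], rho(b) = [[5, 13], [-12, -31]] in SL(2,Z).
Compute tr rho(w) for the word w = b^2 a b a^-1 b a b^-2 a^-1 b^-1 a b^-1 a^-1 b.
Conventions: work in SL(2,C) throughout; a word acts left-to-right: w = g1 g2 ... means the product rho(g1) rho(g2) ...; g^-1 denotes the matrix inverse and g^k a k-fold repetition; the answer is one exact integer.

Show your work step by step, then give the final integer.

rho(b) = [[5, 13], [-12, -31]]
... * rho(b) = [[5, 13], [-12, -31]]  ->  [[-131, -338], [312, 805]]
... * rho(a) = [[1, -2], [-1, 3]]  ->  [[207, -752], [-493, 1791]]
... * rho(b) = [[5, 13], [-12, -31]]  ->  [[10059, 26003], [-23957, -61930]]
... * rho(a^-1) = [[3, 2], [1, 1]]  ->  [[56180, 46121], [-133801, -109844]]
... * rho(b) = [[5, 13], [-12, -31]]  ->  [[-272552, -699411], [649123, 1665751]]
... * rho(a) = [[1, -2], [-1, 3]]  ->  [[426859, -1553129], [-1016628, 3699007]]
... * rho(b^-1) = [[-31, -13], [12, 5]]  ->  [[-31870177, -13314812], [75903552, 31711199]]
... * rho(b^-1) = [[-31, -13], [12, 5]]  ->  [[828197743, 347738241], [-1972475724, -828190181]]
... * rho(a^-1) = [[3, 2], [1, 1]]  ->  [[2832331470, 2004133727], [-6745617353, -4773141629]]
... * rho(b^-1) = [[-31, -13], [12, 5]]  ->  [[-63752670846, -26799640475], [151836438395, 63827317444]]
... * rho(a) = [[1, -2], [-1, 3]]  ->  [[-36953030371, 47106420267], [88009120951, -112190924458]]
... * rho(b^-1) = [[-31, -13], [12, 5]]  ->  [[1710820984705, 715921496158], [-4074573842977, -1705073194653]]
... * rho(a^-1) = [[3, 2], [1, 1]]  ->  [[5848384450273, 4137563465568], [-13928794723584, -9854220880607]]
... * rho(b) = [[5, 13], [-12, -31]]  ->  [[-20408839335451, -52235469579059], [48606676949364, 124406515892225]]
tr = -20408839335451 + 124406515892225 = 103997676556774

103997676556774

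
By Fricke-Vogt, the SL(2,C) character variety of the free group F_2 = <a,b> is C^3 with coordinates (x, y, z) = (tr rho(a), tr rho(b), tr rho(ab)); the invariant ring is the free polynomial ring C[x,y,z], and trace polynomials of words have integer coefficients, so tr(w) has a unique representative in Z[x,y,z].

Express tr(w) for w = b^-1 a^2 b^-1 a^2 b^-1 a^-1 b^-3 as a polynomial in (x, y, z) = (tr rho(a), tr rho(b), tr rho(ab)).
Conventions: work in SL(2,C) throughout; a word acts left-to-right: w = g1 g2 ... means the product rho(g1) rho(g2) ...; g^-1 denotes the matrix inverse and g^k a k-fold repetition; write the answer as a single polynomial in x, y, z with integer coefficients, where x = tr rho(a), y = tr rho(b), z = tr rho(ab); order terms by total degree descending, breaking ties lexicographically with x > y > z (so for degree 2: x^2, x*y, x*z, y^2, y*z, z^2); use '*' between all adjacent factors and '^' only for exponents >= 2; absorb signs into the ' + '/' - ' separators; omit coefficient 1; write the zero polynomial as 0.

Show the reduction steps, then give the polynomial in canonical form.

x^4*y^5*z - x^5*y^4 - 2*x^3*y^4*z^2 - x^4*y^3*z - 2*x^2*y^5*z + x^2*y^3*z^3 + 2*x^5*y^2 + 3*x^3*y^4 + 4*x^3*y^2*z^2 + 2*x*y^4*z^2 - 2*x^4*y*z + 3*x^2*y^3*z - 2*x^2*y*z^3 + y^5*z - 7*x^3*y^2 - 2*x*y^4 - 5*x*y^2*z^2 + 4*x^2*y*z - 4*y^3*z + 6*x*y^2 + x*z^2 + 3*y*z - x

so trace(a^2) = trace(a)*trace(a) - trace(1) = x^2 - 2
trace(a^3) = trace(a)*trace(a^2) - trace(a) = x^3 - 3*x
so trace(a^4) = trace(a)*trace(a^3) - trace(a^2) = x^4 - 4*x^2 + 2
reduce: trace(a b a) = trace(a)*trace(b a) - trace(b) = x*z - y
reduce: trace(b a^3) = trace(a)*trace(a b a) - trace(a b) = x^2*z - x*y - z
trace(a^4 b) = trace(a)*trace(b a^3) - trace(b a^2) = x^3*z - x^2*y - 2*x*z + y
so trace(a^2 b^-1 a^2) = trace(a^4)*trace(b) - trace(a^4 b) = x^4*y - x^3*z - 3*x^2*y + 2*x*z + y
trace(b a b a) = trace(b a)*trace(b a) - trace(1) = z^2 - 2
trace(b a b) = trace(b)*trace(a b) - trace(a) = y*z - x
trace(b a^2 b a) = trace(a)*trace(b a b a) - trace(b a b) = x*z^2 - y*z - x
trace(b^2) = trace(b)*trace(b) - trace(1) = y^2 - 2
trace(b a^2 b) = trace(a)*trace(b^2 a) - trace(b^2) = x*y*z - x^2 - y^2 + 2
so trace(a^2 b a^2 b) = trace(a)*trace(b a^2 b a) - trace(b a^2 b) = x^2*z^2 - 2*x*y*z + y^2 - 2
reduce: trace(a^2 b^-1 a^2 b) = trace(a^2 b a^2)*trace(b) - trace(a^2 b a^2 b) = x^3*y*z - x^2*y^2 - x^2*z^2 + 2
trace(b^-1 a^2 b^-1 a^2) = trace(a^2 b^-1 a^2)*trace(b) - trace(a^2 b^-1 a^2 b) = x^4*y^2 - 2*x^3*y*z - 2*x^2*y^2 + x^2*z^2 + 2*x*y*z + y^2 - 2
trace(b^-2 a^2 b^-1 a^2) = trace(b^-1 a^2 b^-1 a^2)*trace(b) - trace(b^-1 a^2 b^-1 a^2 b) = x^4*y^3 - 2*x^3*y^2*z - x^4*y - 2*x^2*y^3 + x^2*y*z^2 + x^3*z + 2*x*y^2*z + 3*x^2*y + y^3 - 2*x*z - 3*y
trace(b^-2 a^2 b^-1 a^2 b^-1) = trace(b^-2 a^2 b^-1 a^2)*trace(b) - trace(b^-2 a^2 b^-1 a^2 b) = x^4*y^4 - 2*x^3*y^3*z - 2*x^4*y^2 - 2*x^2*y^4 + x^2*y^2*z^2 + 3*x^3*y*z + 2*x*y^3*z + 5*x^2*y^2 - x^2*z^2 + y^4 - 4*x*y*z - 4*y^2 + 2
trace(a^2 b^-1 a^2 b^-4) = trace(b^-2 a^2 b^-1 a^2 b^-1)*trace(b) - trace(b^-2 a^2 b^-1 a^2) = x^4*y^5 - 2*x^3*y^4*z - 3*x^4*y^3 - 2*x^2*y^5 + x^2*y^3*z^2 + 5*x^3*y^2*z + 2*x*y^4*z + x^4*y + 7*x^2*y^3 - 2*x^2*y*z^2 + y^5 - x^3*z - 6*x*y^2*z - 3*x^2*y - 5*y^3 + 2*x*z + 5*y
so trace(b^-4 a^2 b^-1 a^2 b^-1) = trace(a^2 b^-1 a^2 b^-4)*trace(b) - trace(a^2 b^-1 a^2 b^-3) = x^4*y^6 - 2*x^3*y^5*z - 4*x^4*y^4 - 2*x^2*y^6 + x^2*y^4*z^2 + 7*x^3*y^3*z + 2*x*y^5*z + 3*x^4*y^2 + 9*x^2*y^4 - 3*x^2*y^2*z^2 + y^6 - 4*x^3*y*z - 8*x*y^3*z - 8*x^2*y^2 + x^2*z^2 - 6*y^4 + 6*x*y*z + 9*y^2 - 2
trace(a^5) = trace(a)*trace(a^4) - trace(a^3) = x^5 - 5*x^3 + 5*x
trace(a^5 b) = trace(a)*trace(b a^4) - trace(b a^3) = x^4*z - x^3*y - 3*x^2*z + 2*x*y + z
reduce: trace(a b^-1 a^4) = trace(a^5)*trace(b) - trace(a^5 b) = x^5*y - x^4*z - 4*x^3*y + 3*x^2*z + 3*x*y - z
trace(a b a b a^2) = trace(a)*trace(a b a b a) - trace(a b a b) = x^2*z^2 - x*y*z - x^2 - z^2 + 2
reduce: trace(a^4 b a b) = trace(a)*trace(a b a b a^2) - trace(a b a b a) = x^3*z^2 - x^2*y*z - x^3 - 2*x*z^2 + y*z + 3*x
so trace(a b^-1 a^4 b) = trace(a^4 b a)*trace(b) - trace(a^4 b a b) = x^4*y*z - x^3*y^2 - x^3*z^2 - 2*x^2*y*z + x^3 + 2*x*y^2 + 2*x*z^2 - 3*x
reduce: trace(a^2 b^-1 a b^-1 a^2) = trace(a b^-1 a^4)*trace(b) - trace(a b^-1 a^4 b) = x^5*y^2 - 2*x^4*y*z - 3*x^3*y^2 + x^3*z^2 + 5*x^2*y*z - x^3 + x*y^2 - 2*x*z^2 - y*z + 3*x
reduce: trace(a^3 b a^2 b) = trace(a)*trace(a b a^2 b a) - trace(a b a^2 b) = x^3*z^2 - 2*x^2*y*z + x*y^2 - x*z^2 + y*z - x
trace(a^2 b a^2 b^-1 a) = trace(a^3 b a^2)*trace(b) - trace(a^3 b a^2 b) = x^4*y*z - x^3*y^2 - x^3*z^2 - x^2*y*z + x*y^2 + x*z^2 + x
trace(b a b a b a) = trace(b a b a)*trace(b a) - trace(a b) = z^3 - 3*z
so trace(b a b a b) = trace(b)*trace(a b a b) - trace(a b a) = y*z^2 - x*z - y
trace(b a^2 b a b a) = trace(a)*trace(b a b a b a) - trace(b a b a b) = x*z^3 - y*z^2 - 2*x*z + y
trace(b a b^2) = trace(b)*trace(b a b) - trace(b a) = y^2*z - x*y - z
trace(b a^2 b a b) = trace(a)*trace(b a b^2 a) - trace(b a b^2) = x*y*z^2 - x^2*z - y^2*z + z
reduce: trace(a b a^2 b a^2 b) = trace(a)*trace(b a^2 b a b a) - trace(b a^2 b a b) = x^2*z^3 - 2*x*y*z^2 - x^2*z + y^2*z + x*y - z
so trace(a^2 b a^2 b^-1 a b) = trace(a b a^2 b a^2)*trace(b) - trace(a b a^2 b a^2 b) = x^3*y*z^2 - 2*x^2*y^2*z - x^2*z^3 + x*y^3 + x*y*z^2 + x^2*z - 2*x*y + z
so trace(a^2 b^-1 a b^-1 a^2 b) = trace(a^2 b a^2 b^-1 a)*trace(b) - trace(a^2 b a^2 b^-1 a b) = x^4*y^2*z - x^3*y^3 - 2*x^3*y*z^2 + x^2*y^2*z + x^2*z^3 - x^2*z + 3*x*y - z
trace(a^2 b^-1 a^2 b^-1 a b^-1) = trace(a^2 b^-1 a b^-1 a^2)*trace(b) - trace(a^2 b^-1 a b^-1 a^2 b) = x^5*y^3 - 3*x^4*y^2*z - 2*x^3*y^3 + 3*x^3*y*z^2 + 4*x^2*y^2*z - x^2*z^3 - x^3*y + x*y^3 - 2*x*y*z^2 + x^2*z - y^2*z + z
reduce: trace(a^3 b^-1 a^2 b) = trace(a^2 b a^3)*trace(b) - trace(a^2 b a^3 b) = x^4*y*z - x^3*y^2 - x^3*z^2 - x^2*y*z + x*y^2 + x*z^2 + x
trace(a^2 b^-1 a^2 b^-1 a) = trace(a^3 b^-1 a^2)*trace(b) - trace(a^3 b^-1 a^2 b) = x^5*y^2 - 2*x^4*y*z - 3*x^3*y^2 + x^3*z^2 + 4*x^2*y*z + 2*x*y^2 - x*z^2 - y*z - x
reduce: trace(b^-2 a^2 b^-1 a^2 b^-1 a) = trace(a^2 b^-1 a^2 b^-1 a b^-1)*trace(b) - trace(a^2 b^-1 a^2 b^-1 a) = x^5*y^4 - 3*x^4*y^3*z - x^5*y^2 - 2*x^3*y^4 + 3*x^3*y^2*z^2 + 2*x^4*y*z + 4*x^2*y^3*z - x^2*y*z^3 + 2*x^3*y^2 - x^3*z^2 + x*y^4 - 2*x*y^2*z^2 - 3*x^2*y*z - y^3*z - 2*x*y^2 + x*z^2 + 2*y*z + x
trace(b^-3 a^2 b^-1 a^2 b^-1 a) = trace(b^-2 a^2 b^-1 a^2 b^-1 a)*trace(b) - trace(b^-2 a^2 b^-1 a^2 b^-1 a b) = x^5*y^5 - 3*x^4*y^4*z - 2*x^5*y^3 - 2*x^3*y^5 + 3*x^3*y^3*z^2 + 5*x^4*y^2*z + 4*x^2*y^4*z - x^2*y^2*z^3 + 4*x^3*y^3 - 4*x^3*y*z^2 + x*y^5 - 2*x*y^3*z^2 - 7*x^2*y^2*z + x^2*z^3 - y^4*z + x^3*y - 3*x*y^3 + 3*x*y*z^2 - x^2*z + 3*y^2*z + x*y - z
so trace(b^-4 a^2 b^-1 a^2 b^-1 a) = trace(b^-3 a^2 b^-1 a^2 b^-1 a)*trace(b) - trace(b^-3 a^2 b^-1 a^2 b^-1 a b) = x^5*y^6 - 3*x^4*y^5*z - 3*x^5*y^4 - 2*x^3*y^6 + 3*x^3*y^4*z^2 + 8*x^4*y^3*z + 4*x^2*y^5*z - x^2*y^3*z^3 + x^5*y^2 + 6*x^3*y^4 - 7*x^3*y^2*z^2 + x*y^6 - 2*x*y^4*z^2 - 2*x^4*y*z - 11*x^2*y^3*z + 2*x^2*y*z^3 - y^5*z - x^3*y^2 + x^3*z^2 - 4*x*y^4 + 5*x*y^2*z^2 + 2*x^2*y*z + 4*y^3*z + 3*x*y^2 - x*z^2 - 3*y*z - x
reduce: trace(b^-1 a^2 b^-1 a^2 b^-1 a^-1 b^-3) = trace(b^-4 a^2 b^-1 a^2 b^-1)*trace(a) - trace(b^-4 a^2 b^-1 a^2 b^-1 a) = x^4*y^5*z - x^5*y^4 - 2*x^3*y^4*z^2 - x^4*y^3*z - 2*x^2*y^5*z + x^2*y^3*z^3 + 2*x^5*y^2 + 3*x^3*y^4 + 4*x^3*y^2*z^2 + 2*x*y^4*z^2 - 2*x^4*y*z + 3*x^2*y^3*z - 2*x^2*y*z^3 + y^5*z - 7*x^3*y^2 - 2*x*y^4 - 5*x*y^2*z^2 + 4*x^2*y*z - 4*y^3*z + 6*x*y^2 + x*z^2 + 3*y*z - x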